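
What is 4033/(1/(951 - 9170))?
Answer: -33147227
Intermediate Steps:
4033/(1/(951 - 9170)) = 4033/(1/(-8219)) = 4033/(-1/8219) = 4033*(-8219) = -33147227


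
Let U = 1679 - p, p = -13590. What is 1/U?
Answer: 1/15269 ≈ 6.5492e-5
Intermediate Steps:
U = 15269 (U = 1679 - 1*(-13590) = 1679 + 13590 = 15269)
1/U = 1/15269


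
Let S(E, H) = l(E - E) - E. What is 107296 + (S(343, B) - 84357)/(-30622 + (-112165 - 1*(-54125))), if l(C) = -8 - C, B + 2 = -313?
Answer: 1585527110/14777 ≈ 1.0730e+5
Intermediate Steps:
B = -315 (B = -2 - 313 = -315)
S(E, H) = -8 - E (S(E, H) = (-8 - (E - E)) - E = (-8 - 1*0) - E = (-8 + 0) - E = -8 - E)
107296 + (S(343, B) - 84357)/(-30622 + (-112165 - 1*(-54125))) = 107296 + ((-8 - 1*343) - 84357)/(-30622 + (-112165 - 1*(-54125))) = 107296 + ((-8 - 343) - 84357)/(-30622 + (-112165 + 54125)) = 107296 + (-351 - 84357)/(-30622 - 58040) = 107296 - 84708/(-88662) = 107296 - 84708*(-1/88662) = 107296 + 14118/14777 = 1585527110/14777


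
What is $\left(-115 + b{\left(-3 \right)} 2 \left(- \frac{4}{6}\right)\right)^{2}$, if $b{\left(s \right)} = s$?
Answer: $12321$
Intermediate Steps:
$\left(-115 + b{\left(-3 \right)} 2 \left(- \frac{4}{6}\right)\right)^{2} = \left(-115 + \left(-3\right) 2 \left(- \frac{4}{6}\right)\right)^{2} = \left(-115 - 6 \left(\left(-4\right) \frac{1}{6}\right)\right)^{2} = \left(-115 - -4\right)^{2} = \left(-115 + 4\right)^{2} = \left(-111\right)^{2} = 12321$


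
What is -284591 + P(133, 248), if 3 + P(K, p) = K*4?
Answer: -284062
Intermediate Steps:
P(K, p) = -3 + 4*K (P(K, p) = -3 + K*4 = -3 + 4*K)
-284591 + P(133, 248) = -284591 + (-3 + 4*133) = -284591 + (-3 + 532) = -284591 + 529 = -284062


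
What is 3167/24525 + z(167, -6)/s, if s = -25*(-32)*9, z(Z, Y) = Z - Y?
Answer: 40067/261600 ≈ 0.15316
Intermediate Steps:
s = 7200 (s = 800*9 = 7200)
3167/24525 + z(167, -6)/s = 3167/24525 + (167 - 1*(-6))/7200 = 3167*(1/24525) + (167 + 6)*(1/7200) = 3167/24525 + 173*(1/7200) = 3167/24525 + 173/7200 = 40067/261600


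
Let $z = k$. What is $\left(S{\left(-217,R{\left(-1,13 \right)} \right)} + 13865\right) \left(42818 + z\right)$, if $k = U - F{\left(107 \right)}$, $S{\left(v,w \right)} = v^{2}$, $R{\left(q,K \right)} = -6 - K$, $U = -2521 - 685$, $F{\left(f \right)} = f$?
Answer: $2407987770$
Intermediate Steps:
$U = -3206$ ($U = -2521 - 685 = -3206$)
$k = -3313$ ($k = -3206 - 107 = -3313$)
$z = -3313$
$\left(S{\left(-217,R{\left(-1,13 \right)} \right)} + 13865\right) \left(42818 + z\right) = \left(\left(-217\right)^{2} + 13865\right) \left(42818 - 3313\right) = \left(47089 + 13865\right) 39505 = 60954 \cdot 39505 = 2407987770$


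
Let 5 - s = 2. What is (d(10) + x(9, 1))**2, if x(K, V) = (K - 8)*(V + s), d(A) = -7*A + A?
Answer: 3136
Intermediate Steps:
s = 3 (s = 5 - 1*2 = 5 - 2 = 3)
d(A) = -6*A
x(K, V) = (-8 + K)*(3 + V) (x(K, V) = (K - 8)*(V + 3) = (-8 + K)*(3 + V))
(d(10) + x(9, 1))**2 = (-6*10 + (-24 - 8*1 + 3*9 + 9*1))**2 = (-60 + (-24 - 8 + 27 + 9))**2 = (-60 + 4)**2 = (-56)**2 = 3136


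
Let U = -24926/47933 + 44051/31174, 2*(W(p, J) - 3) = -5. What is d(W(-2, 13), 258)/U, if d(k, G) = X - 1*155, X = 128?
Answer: -40345110234/1334453459 ≈ -30.233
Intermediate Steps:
W(p, J) = ½ (W(p, J) = 3 + (½)*(-5) = 3 - 5/2 = ½)
d(k, G) = -27 (d(k, G) = 128 - 1*155 = 128 - 155 = -27)
U = 1334453459/1494263342 (U = -24926*1/47933 + 44051*(1/31174) = -24926/47933 + 44051/31174 = 1334453459/1494263342 ≈ 0.89305)
d(W(-2, 13), 258)/U = -27/1334453459/1494263342 = -27*1494263342/1334453459 = -40345110234/1334453459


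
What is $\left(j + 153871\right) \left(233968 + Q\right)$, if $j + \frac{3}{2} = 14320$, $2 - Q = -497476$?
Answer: $123021537017$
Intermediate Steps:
$Q = 497478$ ($Q = 2 - -497476 = 2 + 497476 = 497478$)
$j = \frac{28637}{2}$ ($j = - \frac{3}{2} + 14320 = \frac{28637}{2} \approx 14319.0$)
$\left(j + 153871\right) \left(233968 + Q\right) = \left(\frac{28637}{2} + 153871\right) \left(233968 + 497478\right) = \frac{336379}{2} \cdot 731446 = 123021537017$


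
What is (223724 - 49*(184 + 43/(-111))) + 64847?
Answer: 31032712/111 ≈ 2.7957e+5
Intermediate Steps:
(223724 - 49*(184 + 43/(-111))) + 64847 = (223724 - 49*(184 + 43*(-1/111))) + 64847 = (223724 - 49*(184 - 43/111)) + 64847 = (223724 - 49*20381/111) + 64847 = (223724 - 998669/111) + 64847 = 23834695/111 + 64847 = 31032712/111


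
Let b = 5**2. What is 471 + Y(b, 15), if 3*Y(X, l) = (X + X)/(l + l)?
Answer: 4244/9 ≈ 471.56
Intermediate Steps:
b = 25
Y(X, l) = X/(3*l) (Y(X, l) = ((X + X)/(l + l))/3 = ((2*X)/((2*l)))/3 = ((2*X)*(1/(2*l)))/3 = (X/l)/3 = X/(3*l))
471 + Y(b, 15) = 471 + (1/3)*25/15 = 471 + (1/3)*25*(1/15) = 471 + 5/9 = 4244/9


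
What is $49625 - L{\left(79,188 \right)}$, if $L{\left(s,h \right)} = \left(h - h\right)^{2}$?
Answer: $49625$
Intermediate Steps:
$L{\left(s,h \right)} = 0$ ($L{\left(s,h \right)} = 0^{2} = 0$)
$49625 - L{\left(79,188 \right)} = 49625 - 0 = 49625 + 0 = 49625$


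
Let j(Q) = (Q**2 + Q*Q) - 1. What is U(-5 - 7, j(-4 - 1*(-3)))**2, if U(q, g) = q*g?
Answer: 144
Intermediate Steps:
j(Q) = -1 + 2*Q**2 (j(Q) = (Q**2 + Q**2) - 1 = 2*Q**2 - 1 = -1 + 2*Q**2)
U(q, g) = g*q
U(-5 - 7, j(-4 - 1*(-3)))**2 = ((-1 + 2*(-4 - 1*(-3))**2)*(-5 - 7))**2 = ((-1 + 2*(-4 + 3)**2)*(-12))**2 = ((-1 + 2*(-1)**2)*(-12))**2 = ((-1 + 2*1)*(-12))**2 = ((-1 + 2)*(-12))**2 = (1*(-12))**2 = (-12)**2 = 144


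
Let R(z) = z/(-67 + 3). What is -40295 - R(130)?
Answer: -1289375/32 ≈ -40293.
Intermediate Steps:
R(z) = -z/64 (R(z) = z/(-64) = z*(-1/64) = -z/64)
-40295 - R(130) = -40295 - (-1)*130/64 = -40295 - 1*(-65/32) = -40295 + 65/32 = -1289375/32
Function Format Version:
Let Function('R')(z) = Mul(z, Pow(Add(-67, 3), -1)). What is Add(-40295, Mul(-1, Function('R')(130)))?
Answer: Rational(-1289375, 32) ≈ -40293.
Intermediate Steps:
Function('R')(z) = Mul(Rational(-1, 64), z) (Function('R')(z) = Mul(z, Pow(-64, -1)) = Mul(z, Rational(-1, 64)) = Mul(Rational(-1, 64), z))
Add(-40295, Mul(-1, Function('R')(130))) = Add(-40295, Mul(-1, Mul(Rational(-1, 64), 130))) = Add(-40295, Mul(-1, Rational(-65, 32))) = Add(-40295, Rational(65, 32)) = Rational(-1289375, 32)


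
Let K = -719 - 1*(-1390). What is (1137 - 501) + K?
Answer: 1307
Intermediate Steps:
K = 671 (K = -719 + 1390 = 671)
(1137 - 501) + K = (1137 - 501) + 671 = 636 + 671 = 1307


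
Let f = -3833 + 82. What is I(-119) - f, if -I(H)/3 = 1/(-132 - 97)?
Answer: 858982/229 ≈ 3751.0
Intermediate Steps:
f = -3751
I(H) = 3/229 (I(H) = -3/(-132 - 97) = -3/(-229) = -3*(-1/229) = 3/229)
I(-119) - f = 3/229 - 1*(-3751) = 3/229 + 3751 = 858982/229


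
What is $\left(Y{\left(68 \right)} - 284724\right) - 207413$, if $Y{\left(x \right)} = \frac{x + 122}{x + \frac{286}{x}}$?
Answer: $- \frac{241637975}{491} \approx -4.9213 \cdot 10^{5}$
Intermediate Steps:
$Y{\left(x \right)} = \frac{122 + x}{x + \frac{286}{x}}$
$\left(Y{\left(68 \right)} - 284724\right) - 207413 = \left(\frac{68 \left(122 + 68\right)}{286 + 68^{2}} - 284724\right) - 207413 = \left(68 \frac{1}{286 + 4624} \cdot 190 - 284724\right) - 207413 = \left(68 \cdot \frac{1}{4910} \cdot 190 - 284724\right) - 207413 = \left(\frac{1292}{491} - 284724\right) - 207413 = - \frac{139798192}{491} - 207413 = - \frac{241637975}{491}$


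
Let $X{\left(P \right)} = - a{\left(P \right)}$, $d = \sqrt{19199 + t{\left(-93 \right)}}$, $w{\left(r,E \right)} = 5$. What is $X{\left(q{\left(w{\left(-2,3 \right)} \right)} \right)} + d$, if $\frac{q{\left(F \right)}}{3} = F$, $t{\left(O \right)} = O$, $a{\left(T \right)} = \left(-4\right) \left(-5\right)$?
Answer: $-20 + \sqrt{19106} \approx 118.22$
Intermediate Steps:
$a{\left(T \right)} = 20$
$d = \sqrt{19106}$ ($d = \sqrt{19199 - 93} = \sqrt{19106} \approx 138.22$)
$q{\left(F \right)} = 3 F$
$X{\left(P \right)} = -20$ ($X{\left(P \right)} = \left(-1\right) 20 = -20$)
$X{\left(q{\left(w{\left(-2,3 \right)} \right)} \right)} + d = -20 + \sqrt{19106}$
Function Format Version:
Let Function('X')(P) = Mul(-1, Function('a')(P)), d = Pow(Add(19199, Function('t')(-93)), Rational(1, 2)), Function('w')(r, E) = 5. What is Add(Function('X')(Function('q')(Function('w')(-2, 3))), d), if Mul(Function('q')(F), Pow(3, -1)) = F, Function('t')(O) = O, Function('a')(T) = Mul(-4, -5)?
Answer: Add(-20, Pow(19106, Rational(1, 2))) ≈ 118.22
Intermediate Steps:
Function('a')(T) = 20
d = Pow(19106, Rational(1, 2)) (d = Pow(Add(19199, -93), Rational(1, 2)) = Pow(19106, Rational(1, 2)) ≈ 138.22)
Function('q')(F) = Mul(3, F)
Function('X')(P) = -20 (Function('X')(P) = Mul(-1, 20) = -20)
Add(Function('X')(Function('q')(Function('w')(-2, 3))), d) = Add(-20, Pow(19106, Rational(1, 2)))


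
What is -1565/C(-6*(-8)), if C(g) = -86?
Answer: 1565/86 ≈ 18.198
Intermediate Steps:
-1565/C(-6*(-8)) = -1565/(-86) = -1565*(-1/86) = 1565/86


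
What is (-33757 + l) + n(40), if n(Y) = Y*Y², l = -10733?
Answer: 19510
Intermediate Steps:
n(Y) = Y³
(-33757 + l) + n(40) = (-33757 - 10733) + 40³ = -44490 + 64000 = 19510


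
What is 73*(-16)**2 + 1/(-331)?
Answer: 6185727/331 ≈ 18688.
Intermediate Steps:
73*(-16)**2 + 1/(-331) = 73*256 - 1/331 = 18688 - 1/331 = 6185727/331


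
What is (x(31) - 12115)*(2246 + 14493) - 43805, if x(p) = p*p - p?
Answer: -187269520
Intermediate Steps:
x(p) = p² - p
(x(31) - 12115)*(2246 + 14493) - 43805 = (31*(-1 + 31) - 12115)*(2246 + 14493) - 43805 = (31*30 - 12115)*16739 - 43805 = (930 - 12115)*16739 - 43805 = -11185*16739 - 43805 = -187225715 - 43805 = -187269520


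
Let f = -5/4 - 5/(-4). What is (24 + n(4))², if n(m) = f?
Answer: 576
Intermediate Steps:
f = 0 (f = -5*¼ - 5*(-¼) = -5/4 + 5/4 = 0)
n(m) = 0
(24 + n(4))² = (24 + 0)² = 24² = 576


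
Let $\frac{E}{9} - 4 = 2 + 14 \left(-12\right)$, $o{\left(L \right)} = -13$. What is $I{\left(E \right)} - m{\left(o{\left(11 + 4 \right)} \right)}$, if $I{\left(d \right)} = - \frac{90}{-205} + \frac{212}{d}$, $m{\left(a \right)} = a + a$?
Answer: $\frac{785890}{29889} \approx 26.294$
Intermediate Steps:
$m{\left(a \right)} = 2 a$
$E = -1458$ ($E = 36 + 9 \left(2 + 14 \left(-12\right)\right) = 36 + 9 \left(2 - 168\right) = 36 + 9 \left(-166\right) = 36 - 1494 = -1458$)
$I{\left(d \right)} = \frac{18}{41} + \frac{212}{d}$ ($I{\left(d \right)} = \left(-90\right) \left(- \frac{1}{205}\right) + \frac{212}{d} = \frac{18}{41} + \frac{212}{d}$)
$I{\left(E \right)} - m{\left(o{\left(11 + 4 \right)} \right)} = \left(\frac{18}{41} + \frac{212}{-1458}\right) - 2 \left(-13\right) = \left(\frac{18}{41} + 212 \left(- \frac{1}{1458}\right)\right) - -26 = \left(\frac{18}{41} - \frac{106}{729}\right) + 26 = \frac{8776}{29889} + 26 = \frac{785890}{29889}$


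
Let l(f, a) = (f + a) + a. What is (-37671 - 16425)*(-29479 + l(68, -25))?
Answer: 1593722256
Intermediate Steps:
l(f, a) = f + 2*a (l(f, a) = (a + f) + a = f + 2*a)
(-37671 - 16425)*(-29479 + l(68, -25)) = (-37671 - 16425)*(-29479 + (68 + 2*(-25))) = -54096*(-29479 + (68 - 50)) = -54096*(-29479 + 18) = -54096*(-29461) = 1593722256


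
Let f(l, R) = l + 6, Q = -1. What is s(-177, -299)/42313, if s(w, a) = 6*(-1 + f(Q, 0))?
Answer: 24/42313 ≈ 0.00056720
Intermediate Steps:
f(l, R) = 6 + l
s(w, a) = 24 (s(w, a) = 6*(-1 + (6 - 1)) = 6*(-1 + 5) = 6*4 = 24)
s(-177, -299)/42313 = 24/42313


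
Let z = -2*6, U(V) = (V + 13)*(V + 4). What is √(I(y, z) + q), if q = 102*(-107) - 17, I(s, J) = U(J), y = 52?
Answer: I*√10939 ≈ 104.59*I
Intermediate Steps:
U(V) = (4 + V)*(13 + V) (U(V) = (13 + V)*(4 + V) = (4 + V)*(13 + V))
z = -12
I(s, J) = 52 + J² + 17*J
q = -10931 (q = -10914 - 17 = -10931)
√(I(y, z) + q) = √((52 + (-12)² + 17*(-12)) - 10931) = √((52 + 144 - 204) - 10931) = √(-8 - 10931) = √(-10939) = I*√10939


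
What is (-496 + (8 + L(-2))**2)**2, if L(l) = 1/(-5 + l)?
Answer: 452795841/2401 ≈ 1.8859e+5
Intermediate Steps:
(-496 + (8 + L(-2))**2)**2 = (-496 + (8 + 1/(-5 - 2))**2)**2 = (-496 + (8 + 1/(-7))**2)**2 = (-496 + (8 - 1/7)**2)**2 = (-496 + (55/7)**2)**2 = (-496 + 3025/49)**2 = (-21279/49)**2 = 452795841/2401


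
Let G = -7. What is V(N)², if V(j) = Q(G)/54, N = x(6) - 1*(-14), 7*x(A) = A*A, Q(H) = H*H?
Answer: 2401/2916 ≈ 0.82339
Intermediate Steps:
Q(H) = H²
x(A) = A²/7 (x(A) = (A*A)/7 = A²/7)
N = 134/7 (N = (⅐)*6² - 1*(-14) = (⅐)*36 + 14 = 36/7 + 14 = 134/7 ≈ 19.143)
V(j) = 49/54 (V(j) = (-7)²/54 = 49*(1/54) = 49/54)
V(N)² = (49/54)² = 2401/2916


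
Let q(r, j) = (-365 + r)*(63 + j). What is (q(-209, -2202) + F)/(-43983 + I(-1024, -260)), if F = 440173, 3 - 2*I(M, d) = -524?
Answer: -3335918/87439 ≈ -38.151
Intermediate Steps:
I(M, d) = 527/2 (I(M, d) = 3/2 - 1/2*(-524) = 3/2 + 262 = 527/2)
(q(-209, -2202) + F)/(-43983 + I(-1024, -260)) = ((-22995 - 365*(-2202) + 63*(-209) - 2202*(-209)) + 440173)/(-43983 + 527/2) = ((-22995 + 803730 - 13167 + 460218) + 440173)/(-87439/2) = (1227786 + 440173)*(-2/87439) = 1667959*(-2/87439) = -3335918/87439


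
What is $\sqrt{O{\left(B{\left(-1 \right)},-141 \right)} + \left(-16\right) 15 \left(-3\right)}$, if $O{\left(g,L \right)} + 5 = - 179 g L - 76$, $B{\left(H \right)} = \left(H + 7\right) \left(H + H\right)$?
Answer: $3 i \sqrt{33581} \approx 549.75 i$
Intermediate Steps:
$B{\left(H \right)} = 2 H \left(7 + H\right)$ ($B{\left(H \right)} = \left(7 + H\right) 2 H = 2 H \left(7 + H\right)$)
$O{\left(g,L \right)} = -81 - 179 L g$ ($O{\left(g,L \right)} = -5 + \left(- 179 g L - 76\right) = -5 - \left(76 + 179 L g\right) = -81 - 179 L g$)
$\sqrt{O{\left(B{\left(-1 \right)},-141 \right)} + \left(-16\right) 15 \left(-3\right)} = \sqrt{\left(-81 - - 25239 \cdot 2 \left(-1\right) \left(7 - 1\right)\right) + \left(-16\right) 15 \left(-3\right)} = \sqrt{\left(-81 - - 25239 \cdot 2 \left(-1\right) 6\right) - -720} = \sqrt{\left(-81 - \left(-25239\right) \left(-12\right)\right) + 720} = \sqrt{\left(-81 - 302868\right) + 720} = \sqrt{-302949 + 720} = \sqrt{-302229} = 3 i \sqrt{33581}$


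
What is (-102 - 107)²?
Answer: 43681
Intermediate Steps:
(-102 - 107)² = (-209)² = 43681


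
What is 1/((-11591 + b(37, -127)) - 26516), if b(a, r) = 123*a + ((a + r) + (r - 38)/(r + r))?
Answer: -254/8545919 ≈ -2.9722e-5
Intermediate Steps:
b(a, r) = r + 124*a + (-38 + r)/(2*r) (b(a, r) = 123*a + ((a + r) + (-38 + r)/((2*r))) = 123*a + ((a + r) + (-38 + r)*(1/(2*r))) = 123*a + ((a + r) + (-38 + r)/(2*r)) = 123*a + (a + r + (-38 + r)/(2*r)) = r + 124*a + (-38 + r)/(2*r))
1/((-11591 + b(37, -127)) - 26516) = 1/((-11591 + (½ - 127 - 19/(-127) + 124*37)) - 26516) = 1/((-11591 + (½ - 127 - 19*(-1/127) + 4588)) - 26516) = 1/((-11591 + (½ - 127 + 19/127 + 4588)) - 26516) = 1/((-11591 + 1133259/254) - 26516) = 1/(-1810855/254 - 26516) = 1/(-8545919/254) = -254/8545919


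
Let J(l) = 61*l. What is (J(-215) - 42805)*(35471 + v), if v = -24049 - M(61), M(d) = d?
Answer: -635307120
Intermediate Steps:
v = -24110 (v = -24049 - 1*61 = -24049 - 61 = -24110)
(J(-215) - 42805)*(35471 + v) = (61*(-215) - 42805)*(35471 - 24110) = (-13115 - 42805)*11361 = -55920*11361 = -635307120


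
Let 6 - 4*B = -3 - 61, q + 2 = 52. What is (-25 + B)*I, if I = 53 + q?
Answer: -1545/2 ≈ -772.50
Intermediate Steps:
q = 50 (q = -2 + 52 = 50)
B = 35/2 (B = 3/2 - (-3 - 61)/4 = 3/2 - ¼*(-64) = 3/2 + 16 = 35/2 ≈ 17.500)
I = 103 (I = 53 + 50 = 103)
(-25 + B)*I = (-25 + 35/2)*103 = -15/2*103 = -1545/2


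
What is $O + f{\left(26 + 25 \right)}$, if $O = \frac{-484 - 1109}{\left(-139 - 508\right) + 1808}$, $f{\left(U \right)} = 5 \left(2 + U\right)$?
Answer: $\frac{11336}{43} \approx 263.63$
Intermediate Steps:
$f{\left(U \right)} = 10 + 5 U$
$O = - \frac{59}{43}$ ($O = - \frac{1593}{\left(-139 - 508\right) + 1808} = - \frac{1593}{-647 + 1808} = - \frac{1593}{1161} = \left(-1593\right) \frac{1}{1161} = - \frac{59}{43} \approx -1.3721$)
$O + f{\left(26 + 25 \right)} = - \frac{59}{43} + \left(10 + 5 \left(26 + 25\right)\right) = - \frac{59}{43} + \left(10 + 5 \cdot 51\right) = - \frac{59}{43} + \left(10 + 255\right) = - \frac{59}{43} + 265 = \frac{11336}{43}$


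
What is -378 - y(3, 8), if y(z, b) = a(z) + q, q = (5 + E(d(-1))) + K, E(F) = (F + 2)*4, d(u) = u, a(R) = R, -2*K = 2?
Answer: -389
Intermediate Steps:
K = -1 (K = -½*2 = -1)
E(F) = 8 + 4*F (E(F) = (2 + F)*4 = 8 + 4*F)
q = 8 (q = (5 + (8 + 4*(-1))) - 1 = (5 + (8 - 4)) - 1 = (5 + 4) - 1 = 9 - 1 = 8)
y(z, b) = 8 + z (y(z, b) = z + 8 = 8 + z)
-378 - y(3, 8) = -378 - (8 + 3) = -378 - 1*11 = -378 - 11 = -389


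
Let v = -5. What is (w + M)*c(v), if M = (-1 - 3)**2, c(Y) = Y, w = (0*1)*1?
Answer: -80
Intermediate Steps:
w = 0 (w = 0*1 = 0)
M = 16 (M = (-4)**2 = 16)
(w + M)*c(v) = (0 + 16)*(-5) = 16*(-5) = -80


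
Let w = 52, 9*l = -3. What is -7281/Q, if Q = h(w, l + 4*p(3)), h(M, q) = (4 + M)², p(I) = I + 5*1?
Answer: -7281/3136 ≈ -2.3217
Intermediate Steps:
l = -⅓ (l = (⅑)*(-3) = -⅓ ≈ -0.33333)
p(I) = 5 + I (p(I) = I + 5 = 5 + I)
Q = 3136 (Q = (4 + 52)² = 56² = 3136)
-7281/Q = -7281/3136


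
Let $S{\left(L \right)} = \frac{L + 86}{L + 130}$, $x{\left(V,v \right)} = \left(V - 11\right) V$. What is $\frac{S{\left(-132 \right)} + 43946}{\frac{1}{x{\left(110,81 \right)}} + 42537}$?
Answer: $\frac{478822410}{463227931} \approx 1.0337$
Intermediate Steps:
$x{\left(V,v \right)} = V \left(-11 + V\right)$ ($x{\left(V,v \right)} = \left(-11 + V\right) V = V \left(-11 + V\right)$)
$S{\left(L \right)} = \frac{86 + L}{130 + L}$
$\frac{S{\left(-132 \right)} + 43946}{\frac{1}{x{\left(110,81 \right)}} + 42537} = \frac{\frac{86 - 132}{130 - 132} + 43946}{\frac{1}{110 \left(-11 + 110\right)} + 42537} = \frac{\frac{1}{-2} \left(-46\right) + 43946}{\frac{1}{110 \cdot 99} + 42537} = \frac{\left(- \frac{1}{2}\right) \left(-46\right) + 43946}{\frac{1}{10890} + 42537} = \frac{23 + 43946}{\frac{1}{10890} + 42537} = \frac{43969}{\frac{463227931}{10890}} = 43969 \cdot \frac{10890}{463227931} = \frac{478822410}{463227931}$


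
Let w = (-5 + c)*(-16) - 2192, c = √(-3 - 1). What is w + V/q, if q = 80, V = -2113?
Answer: -171073/80 - 32*I ≈ -2138.4 - 32.0*I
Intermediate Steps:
c = 2*I (c = √(-4) = 2*I ≈ 2.0*I)
w = -2112 - 32*I (w = (-5 + 2*I)*(-16) - 2192 = (80 - 32*I) - 2192 = -2112 - 32*I ≈ -2112.0 - 32.0*I)
w + V/q = (-2112 - 32*I) - 2113/80 = -171073/80 - 32*I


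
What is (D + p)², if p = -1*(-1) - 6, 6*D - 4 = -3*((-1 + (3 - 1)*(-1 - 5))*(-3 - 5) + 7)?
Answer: 128881/36 ≈ 3580.0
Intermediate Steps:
D = -329/6 (D = ⅔ + (-3*((-1 + (3 - 1)*(-1 - 5))*(-3 - 5) + 7))/6 = ⅔ + (-3*((-1 + 2*(-6))*(-8) + 7))/6 = ⅔ + (-3*((-1 - 12)*(-8) + 7))/6 = ⅔ + (-3*(-13*(-8) + 7))/6 = ⅔ + (-3*(104 + 7))/6 = ⅔ + (-3*111)/6 = ⅔ + (⅙)*(-333) = ⅔ - 111/2 = -329/6 ≈ -54.833)
p = -5 (p = 1 - 6 = -5)
(D + p)² = (-329/6 - 5)² = (-359/6)² = 128881/36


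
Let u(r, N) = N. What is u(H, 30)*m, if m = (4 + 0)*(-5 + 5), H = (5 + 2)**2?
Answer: 0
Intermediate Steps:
H = 49 (H = 7**2 = 49)
m = 0 (m = 4*0 = 0)
u(H, 30)*m = 30*0 = 0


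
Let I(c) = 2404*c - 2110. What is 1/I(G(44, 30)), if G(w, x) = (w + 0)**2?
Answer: 1/4652034 ≈ 2.1496e-7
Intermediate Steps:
G(w, x) = w**2
I(c) = -2110 + 2404*c
1/I(G(44, 30)) = 1/(-2110 + 2404*44**2) = 1/(-2110 + 2404*1936) = 1/(-2110 + 4654144) = 1/4652034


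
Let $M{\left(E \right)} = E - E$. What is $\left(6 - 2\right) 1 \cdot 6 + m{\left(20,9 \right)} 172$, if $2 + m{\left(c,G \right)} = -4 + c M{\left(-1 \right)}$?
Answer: $-1008$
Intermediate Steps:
$M{\left(E \right)} = 0$
$m{\left(c,G \right)} = -6$ ($m{\left(c,G \right)} = -2 + \left(-4 + c 0\right) = -2 + \left(-4 + 0\right) = -2 - 4 = -6$)
$\left(6 - 2\right) 1 \cdot 6 + m{\left(20,9 \right)} 172 = \left(6 - 2\right) 1 \cdot 6 - 1032 = 4 \cdot 1 \cdot 6 - 1032 = 4 \cdot 6 - 1032 = 24 - 1032 = -1008$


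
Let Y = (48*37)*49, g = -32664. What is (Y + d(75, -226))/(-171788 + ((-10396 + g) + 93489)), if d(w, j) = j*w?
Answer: -23358/40453 ≈ -0.57741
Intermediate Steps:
Y = 87024 (Y = 1776*49 = 87024)
(Y + d(75, -226))/(-171788 + ((-10396 + g) + 93489)) = (87024 - 226*75)/(-171788 + ((-10396 - 32664) + 93489)) = (87024 - 16950)/(-171788 + (-43060 + 93489)) = 70074/(-171788 + 50429) = 70074/(-121359) = 70074*(-1/121359) = -23358/40453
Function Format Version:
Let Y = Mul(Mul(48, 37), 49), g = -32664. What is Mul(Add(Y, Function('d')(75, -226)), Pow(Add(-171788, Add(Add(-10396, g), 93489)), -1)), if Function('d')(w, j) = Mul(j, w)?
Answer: Rational(-23358, 40453) ≈ -0.57741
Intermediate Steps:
Y = 87024 (Y = Mul(1776, 49) = 87024)
Mul(Add(Y, Function('d')(75, -226)), Pow(Add(-171788, Add(Add(-10396, g), 93489)), -1)) = Mul(Add(87024, Mul(-226, 75)), Pow(Add(-171788, Add(Add(-10396, -32664), 93489)), -1)) = Mul(Add(87024, -16950), Pow(Add(-171788, Add(-43060, 93489)), -1)) = Mul(70074, Pow(Add(-171788, 50429), -1)) = Mul(70074, Pow(-121359, -1)) = Mul(70074, Rational(-1, 121359)) = Rational(-23358, 40453)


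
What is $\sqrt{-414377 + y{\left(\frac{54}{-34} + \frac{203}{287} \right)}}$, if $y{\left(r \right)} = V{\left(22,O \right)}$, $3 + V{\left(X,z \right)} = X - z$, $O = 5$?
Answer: $i \sqrt{414363} \approx 643.71 i$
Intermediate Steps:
$V{\left(X,z \right)} = -3 + X - z$ ($V{\left(X,z \right)} = -3 + \left(X - z\right) = -3 + X - z$)
$y{\left(r \right)} = 14$ ($y{\left(r \right)} = -3 + 22 - 5 = 14$)
$\sqrt{-414377 + y{\left(\frac{54}{-34} + \frac{203}{287} \right)}} = \sqrt{-414377 + 14} = \sqrt{-414363} = i \sqrt{414363}$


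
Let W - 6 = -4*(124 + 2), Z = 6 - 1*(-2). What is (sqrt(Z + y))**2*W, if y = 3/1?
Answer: -5478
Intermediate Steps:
y = 3 (y = 3*1 = 3)
Z = 8 (Z = 6 + 2 = 8)
W = -498 (W = 6 - 4*(124 + 2) = 6 - 4*126 = 6 - 504 = -498)
(sqrt(Z + y))**2*W = (sqrt(8 + 3))**2*(-498) = (sqrt(11))**2*(-498) = 11*(-498) = -5478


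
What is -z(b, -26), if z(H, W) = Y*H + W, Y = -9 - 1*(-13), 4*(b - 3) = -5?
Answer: 19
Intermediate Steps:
b = 7/4 (b = 3 + (1/4)*(-5) = 3 - 5/4 = 7/4 ≈ 1.7500)
Y = 4 (Y = -9 + 13 = 4)
z(H, W) = W + 4*H (z(H, W) = 4*H + W = W + 4*H)
-z(b, -26) = -(-26 + 4*(7/4)) = -(-26 + 7) = -1*(-19) = 19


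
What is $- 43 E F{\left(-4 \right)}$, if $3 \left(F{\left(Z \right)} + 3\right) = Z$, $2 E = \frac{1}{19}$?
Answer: $\frac{559}{114} \approx 4.9035$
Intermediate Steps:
$E = \frac{1}{38}$ ($E = \frac{1}{2 \cdot 19} = \frac{1}{2} \cdot \frac{1}{19} = \frac{1}{38} \approx 0.026316$)
$F{\left(Z \right)} = -3 + \frac{Z}{3}$
$- 43 E F{\left(-4 \right)} = \left(-43\right) \frac{1}{38} \left(-3 + \frac{1}{3} \left(-4\right)\right) = - \frac{43 \left(-3 - \frac{4}{3}\right)}{38} = \left(- \frac{43}{38}\right) \left(- \frac{13}{3}\right) = \frac{559}{114}$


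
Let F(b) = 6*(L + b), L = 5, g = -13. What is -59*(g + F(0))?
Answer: -1003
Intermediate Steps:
F(b) = 30 + 6*b (F(b) = 6*(5 + b) = 30 + 6*b)
-59*(g + F(0)) = -59*(-13 + (30 + 6*0)) = -59*(-13 + (30 + 0)) = -59*(-13 + 30) = -59*17 = -1003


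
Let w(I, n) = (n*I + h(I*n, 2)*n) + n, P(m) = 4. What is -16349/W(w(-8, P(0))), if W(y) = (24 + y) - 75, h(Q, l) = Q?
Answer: 16349/207 ≈ 78.981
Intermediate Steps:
w(I, n) = n + I*n + I*n² (w(I, n) = (n*I + (I*n)*n) + n = (I*n + I*n²) + n = n + I*n + I*n²)
W(y) = -51 + y
-16349/W(w(-8, P(0))) = -16349/(-51 + 4*(1 - 8 - 8*4)) = -16349/(-51 + 4*(1 - 8 - 32)) = -16349/(-51 + 4*(-39)) = -16349/(-51 - 156) = -16349/(-207) = -16349*(-1/207) = 16349/207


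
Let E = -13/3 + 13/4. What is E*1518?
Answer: -3289/2 ≈ -1644.5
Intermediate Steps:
E = -13/12 (E = -13*⅓ + 13*(¼) = -13/3 + 13/4 = -13/12 ≈ -1.0833)
E*1518 = -13/12*1518 = -3289/2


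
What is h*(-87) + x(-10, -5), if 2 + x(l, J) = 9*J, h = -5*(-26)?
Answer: -11357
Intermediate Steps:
h = 130
x(l, J) = -2 + 9*J
h*(-87) + x(-10, -5) = 130*(-87) + (-2 + 9*(-5)) = -11310 + (-2 - 45) = -11310 - 47 = -11357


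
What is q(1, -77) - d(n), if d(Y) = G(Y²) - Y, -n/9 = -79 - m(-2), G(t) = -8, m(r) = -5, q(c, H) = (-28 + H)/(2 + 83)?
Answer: 11437/17 ≈ 672.76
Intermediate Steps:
q(c, H) = -28/85 + H/85 (q(c, H) = (-28 + H)/85 = (-28 + H)*(1/85) = -28/85 + H/85)
n = 666 (n = -9*(-79 - 1*(-5)) = -9*(-79 + 5) = -9*(-74) = 666)
d(Y) = -8 - Y
q(1, -77) - d(n) = (-28/85 + (1/85)*(-77)) - (-8 - 1*666) = (-28/85 - 77/85) - (-8 - 666) = -21/17 - 1*(-674) = -21/17 + 674 = 11437/17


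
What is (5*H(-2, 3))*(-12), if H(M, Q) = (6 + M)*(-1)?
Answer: 240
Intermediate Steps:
H(M, Q) = -6 - M
(5*H(-2, 3))*(-12) = (5*(-6 - 1*(-2)))*(-12) = (5*(-6 + 2))*(-12) = (5*(-4))*(-12) = -20*(-12) = 240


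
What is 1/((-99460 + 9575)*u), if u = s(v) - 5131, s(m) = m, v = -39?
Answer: 1/464705450 ≈ 2.1519e-9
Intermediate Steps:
u = -5170 (u = -39 - 5131 = -5170)
1/((-99460 + 9575)*u) = 1/((-99460 + 9575)*(-5170)) = -1/5170/(-89885) = -1/89885*(-1/5170) = 1/464705450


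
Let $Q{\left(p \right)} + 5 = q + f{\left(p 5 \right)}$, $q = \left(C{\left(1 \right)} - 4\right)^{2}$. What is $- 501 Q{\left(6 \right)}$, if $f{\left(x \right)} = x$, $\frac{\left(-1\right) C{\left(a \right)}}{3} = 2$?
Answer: $-62625$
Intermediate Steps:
$C{\left(a \right)} = -6$ ($C{\left(a \right)} = \left(-3\right) 2 = -6$)
$q = 100$ ($q = \left(-6 - 4\right)^{2} = \left(-10\right)^{2} = 100$)
$Q{\left(p \right)} = 95 + 5 p$ ($Q{\left(p \right)} = -5 + \left(100 + p 5\right) = -5 + \left(100 + 5 p\right) = 95 + 5 p$)
$- 501 Q{\left(6 \right)} = - 501 \left(95 + 5 \cdot 6\right) = - 501 \left(95 + 30\right) = \left(-501\right) 125 = -62625$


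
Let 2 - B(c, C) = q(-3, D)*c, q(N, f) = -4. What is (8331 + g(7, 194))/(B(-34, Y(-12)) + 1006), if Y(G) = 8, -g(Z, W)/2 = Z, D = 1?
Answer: 8317/872 ≈ 9.5378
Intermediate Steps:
g(Z, W) = -2*Z
B(c, C) = 2 + 4*c (B(c, C) = 2 - (-4)*c = 2 + 4*c)
(8331 + g(7, 194))/(B(-34, Y(-12)) + 1006) = (8331 - 2*7)/((2 + 4*(-34)) + 1006) = (8331 - 14)/((2 - 136) + 1006) = 8317/(-134 + 1006) = 8317/872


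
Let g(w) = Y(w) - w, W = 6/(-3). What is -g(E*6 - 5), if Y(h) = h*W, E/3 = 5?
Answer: 255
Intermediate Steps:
W = -2 (W = 6*(-⅓) = -2)
E = 15 (E = 3*5 = 15)
Y(h) = -2*h (Y(h) = h*(-2) = -2*h)
g(w) = -3*w (g(w) = -2*w - w = -3*w)
-g(E*6 - 5) = -(-3)*(15*6 - 5) = -(-3)*(90 - 5) = -(-3)*85 = -1*(-255) = 255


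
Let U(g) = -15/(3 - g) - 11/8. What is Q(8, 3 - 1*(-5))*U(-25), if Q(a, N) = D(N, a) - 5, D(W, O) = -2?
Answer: 107/8 ≈ 13.375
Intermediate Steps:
Q(a, N) = -7 (Q(a, N) = -2 - 5 = -7)
U(g) = -11/8 - 15/(3 - g) (U(g) = -15/(3 - g) - 11*1/8 = -15/(3 - g) - 11/8 = -11/8 - 15/(3 - g))
Q(8, 3 - 1*(-5))*U(-25) = -7*(153 - 11*(-25))/(8*(-3 - 25)) = -7*(153 + 275)/(8*(-28)) = -7*(-1)*428/(8*28) = -7*(-107/56) = 107/8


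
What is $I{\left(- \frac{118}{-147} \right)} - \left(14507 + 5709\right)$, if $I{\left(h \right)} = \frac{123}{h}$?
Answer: $- \frac{2367407}{118} \approx -20063.0$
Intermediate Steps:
$I{\left(- \frac{118}{-147} \right)} - \left(14507 + 5709\right) = \frac{123}{\left(-118\right) \frac{1}{-147}} - \left(14507 + 5709\right) = \frac{123}{\left(-118\right) \left(- \frac{1}{147}\right)} - 20216 = \frac{123}{\frac{118}{147}} - 20216 = 123 \cdot \frac{147}{118} - 20216 = \frac{18081}{118} - 20216 = - \frac{2367407}{118}$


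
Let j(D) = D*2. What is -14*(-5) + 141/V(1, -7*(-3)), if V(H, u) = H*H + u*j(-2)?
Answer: 5669/83 ≈ 68.301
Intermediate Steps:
j(D) = 2*D
V(H, u) = H² - 4*u (V(H, u) = H*H + u*(2*(-2)) = H² + u*(-4) = H² - 4*u)
-14*(-5) + 141/V(1, -7*(-3)) = -14*(-5) + 141/(1² - (-28)*(-3)) = 70 + 141/(1 - 4*21) = 70 + 141/(1 - 84) = 70 + 141/(-83) = 70 + 141*(-1/83) = 70 - 141/83 = 5669/83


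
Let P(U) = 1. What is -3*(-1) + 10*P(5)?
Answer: 13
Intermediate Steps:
-3*(-1) + 10*P(5) = -3*(-1) + 10*1 = 3 + 10 = 13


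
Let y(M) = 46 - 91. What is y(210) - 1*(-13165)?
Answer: 13120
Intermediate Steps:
y(M) = -45
y(210) - 1*(-13165) = -45 - 1*(-13165) = -45 + 13165 = 13120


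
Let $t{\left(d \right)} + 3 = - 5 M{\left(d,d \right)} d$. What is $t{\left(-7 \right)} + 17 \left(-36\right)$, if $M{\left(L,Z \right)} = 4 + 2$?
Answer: $-405$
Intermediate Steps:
$M{\left(L,Z \right)} = 6$
$t{\left(d \right)} = -3 - 30 d$ ($t{\left(d \right)} = -3 + \left(-5\right) 6 d = -3 - 30 d$)
$t{\left(-7 \right)} + 17 \left(-36\right) = \left(-3 - -210\right) + 17 \left(-36\right) = \left(-3 + 210\right) - 612 = 207 - 612 = -405$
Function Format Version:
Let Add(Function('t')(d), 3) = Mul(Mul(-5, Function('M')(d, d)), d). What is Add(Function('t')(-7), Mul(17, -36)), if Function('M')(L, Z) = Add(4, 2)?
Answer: -405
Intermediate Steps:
Function('M')(L, Z) = 6
Function('t')(d) = Add(-3, Mul(-30, d)) (Function('t')(d) = Add(-3, Mul(Mul(-5, 6), d)) = Add(-3, Mul(-30, d)))
Add(Function('t')(-7), Mul(17, -36)) = Add(Add(-3, Mul(-30, -7)), Mul(17, -36)) = Add(Add(-3, 210), -612) = Add(207, -612) = -405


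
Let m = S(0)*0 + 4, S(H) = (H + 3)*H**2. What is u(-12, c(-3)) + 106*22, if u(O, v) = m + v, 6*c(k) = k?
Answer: 4671/2 ≈ 2335.5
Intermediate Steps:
S(H) = H**2*(3 + H) (S(H) = (3 + H)*H**2 = H**2*(3 + H))
c(k) = k/6
m = 4 (m = (0**2*(3 + 0))*0 + 4 = (0*3)*0 + 4 = 0*0 + 4 = 0 + 4 = 4)
u(O, v) = 4 + v
u(-12, c(-3)) + 106*22 = (4 + (1/6)*(-3)) + 106*22 = (4 - 1/2) + 2332 = 7/2 + 2332 = 4671/2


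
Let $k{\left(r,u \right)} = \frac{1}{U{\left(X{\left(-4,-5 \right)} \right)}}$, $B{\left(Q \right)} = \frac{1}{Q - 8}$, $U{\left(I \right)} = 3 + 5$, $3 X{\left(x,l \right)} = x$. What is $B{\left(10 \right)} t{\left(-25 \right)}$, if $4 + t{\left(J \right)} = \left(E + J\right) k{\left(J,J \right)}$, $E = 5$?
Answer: $- \frac{13}{4} \approx -3.25$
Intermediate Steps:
$X{\left(x,l \right)} = \frac{x}{3}$
$U{\left(I \right)} = 8$
$B{\left(Q \right)} = \frac{1}{-8 + Q}$
$k{\left(r,u \right)} = \frac{1}{8}$
$t{\left(J \right)} = - \frac{27}{8} + \frac{J}{8}$ ($t{\left(J \right)} = -4 + \left(5 + J\right) \frac{1}{8} = -4 + \left(\frac{5}{8} + \frac{J}{8}\right) = - \frac{27}{8} + \frac{J}{8}$)
$B{\left(10 \right)} t{\left(-25 \right)} = \frac{- \frac{27}{8} + \frac{1}{8} \left(-25\right)}{-8 + 10} = \frac{- \frac{27}{8} - \frac{25}{8}}{2} = \frac{1}{2} \left(- \frac{13}{2}\right) = - \frac{13}{4}$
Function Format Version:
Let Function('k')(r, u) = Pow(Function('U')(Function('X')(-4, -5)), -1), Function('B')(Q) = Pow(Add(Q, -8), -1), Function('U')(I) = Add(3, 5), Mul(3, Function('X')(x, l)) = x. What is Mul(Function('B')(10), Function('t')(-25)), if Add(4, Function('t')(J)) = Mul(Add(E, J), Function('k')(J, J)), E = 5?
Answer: Rational(-13, 4) ≈ -3.2500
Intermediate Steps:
Function('X')(x, l) = Mul(Rational(1, 3), x)
Function('U')(I) = 8
Function('B')(Q) = Pow(Add(-8, Q), -1)
Function('k')(r, u) = Rational(1, 8) (Function('k')(r, u) = Pow(8, -1) = Rational(1, 8))
Function('t')(J) = Add(Rational(-27, 8), Mul(Rational(1, 8), J)) (Function('t')(J) = Add(-4, Mul(Add(5, J), Rational(1, 8))) = Add(-4, Add(Rational(5, 8), Mul(Rational(1, 8), J))) = Add(Rational(-27, 8), Mul(Rational(1, 8), J)))
Mul(Function('B')(10), Function('t')(-25)) = Mul(Pow(Add(-8, 10), -1), Add(Rational(-27, 8), Mul(Rational(1, 8), -25))) = Mul(Pow(2, -1), Add(Rational(-27, 8), Rational(-25, 8))) = Mul(Rational(1, 2), Rational(-13, 2)) = Rational(-13, 4)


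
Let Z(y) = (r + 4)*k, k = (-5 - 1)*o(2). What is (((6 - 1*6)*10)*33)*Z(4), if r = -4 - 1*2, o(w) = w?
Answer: 0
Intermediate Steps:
k = -12 (k = (-5 - 1)*2 = -6*2 = -12)
r = -6 (r = -4 - 2 = -6)
Z(y) = 24 (Z(y) = (-6 + 4)*(-12) = -2*(-12) = 24)
(((6 - 1*6)*10)*33)*Z(4) = (((6 - 1*6)*10)*33)*24 = (((6 - 6)*10)*33)*24 = ((0*10)*33)*24 = (0*33)*24 = 0*24 = 0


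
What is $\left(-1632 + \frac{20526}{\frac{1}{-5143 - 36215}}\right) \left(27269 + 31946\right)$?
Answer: $-50268557387100$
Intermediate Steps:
$\left(-1632 + \frac{20526}{\frac{1}{-5143 - 36215}}\right) \left(27269 + 31946\right) = \left(-1632 + \frac{20526}{\frac{1}{-41358}}\right) 59215 = \left(-1632 + \frac{20526}{- \frac{1}{41358}}\right) 59215 = \left(-1632 + 20526 \left(-41358\right)\right) 59215 = \left(-1632 - 848914308\right) 59215 = \left(-848915940\right) 59215 = -50268557387100$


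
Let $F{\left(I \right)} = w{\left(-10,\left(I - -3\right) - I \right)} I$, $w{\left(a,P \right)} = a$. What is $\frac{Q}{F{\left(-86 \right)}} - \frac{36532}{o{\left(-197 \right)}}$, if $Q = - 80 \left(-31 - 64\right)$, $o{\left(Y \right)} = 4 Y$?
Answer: $\frac{467579}{8471} \approx 55.198$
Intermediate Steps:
$F{\left(I \right)} = - 10 I$
$Q = 7600$ ($Q = \left(-80\right) \left(-95\right) = 7600$)
$\frac{Q}{F{\left(-86 \right)}} - \frac{36532}{o{\left(-197 \right)}} = \frac{7600}{\left(-10\right) \left(-86\right)} - \frac{36532}{4 \left(-197\right)} = \frac{7600}{860} - \frac{36532}{-788} = 7600 \cdot \frac{1}{860} - - \frac{9133}{197} = \frac{380}{43} + \frac{9133}{197} = \frac{467579}{8471}$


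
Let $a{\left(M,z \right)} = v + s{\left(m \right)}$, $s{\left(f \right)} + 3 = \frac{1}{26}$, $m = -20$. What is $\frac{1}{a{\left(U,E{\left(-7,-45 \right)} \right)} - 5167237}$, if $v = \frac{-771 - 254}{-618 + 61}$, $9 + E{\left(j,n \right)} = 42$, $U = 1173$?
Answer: $- \frac{14482}{74831942473} \approx -1.9353 \cdot 10^{-7}$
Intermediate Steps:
$E{\left(j,n \right)} = 33$ ($E{\left(j,n \right)} = -9 + 42 = 33$)
$v = \frac{1025}{557}$ ($v = - \frac{1025}{-557} = \left(-1025\right) \left(- \frac{1}{557}\right) = \frac{1025}{557} \approx 1.8402$)
$s{\left(f \right)} = - \frac{77}{26}$ ($s{\left(f \right)} = -3 + \frac{1}{26} = - \frac{77}{26}$)
$a{\left(M,z \right)} = - \frac{16239}{14482}$ ($a{\left(M,z \right)} = \frac{1025}{557} - \frac{77}{26} = - \frac{16239}{14482}$)
$\frac{1}{a{\left(U,E{\left(-7,-45 \right)} \right)} - 5167237} = \frac{1}{- \frac{16239}{14482} - 5167237} = \frac{1}{- \frac{74831942473}{14482}} = - \frac{14482}{74831942473}$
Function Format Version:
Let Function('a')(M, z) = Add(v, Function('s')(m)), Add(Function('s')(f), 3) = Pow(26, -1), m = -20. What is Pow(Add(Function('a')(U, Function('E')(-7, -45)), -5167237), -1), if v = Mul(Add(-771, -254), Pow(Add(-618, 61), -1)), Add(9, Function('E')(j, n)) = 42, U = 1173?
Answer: Rational(-14482, 74831942473) ≈ -1.9353e-7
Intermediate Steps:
Function('E')(j, n) = 33 (Function('E')(j, n) = Add(-9, 42) = 33)
v = Rational(1025, 557) (v = Mul(-1025, Pow(-557, -1)) = Mul(-1025, Rational(-1, 557)) = Rational(1025, 557) ≈ 1.8402)
Function('s')(f) = Rational(-77, 26) (Function('s')(f) = Add(-3, Pow(26, -1)) = Add(-3, Rational(1, 26)) = Rational(-77, 26))
Function('a')(M, z) = Rational(-16239, 14482) (Function('a')(M, z) = Add(Rational(1025, 557), Rational(-77, 26)) = Rational(-16239, 14482))
Pow(Add(Function('a')(U, Function('E')(-7, -45)), -5167237), -1) = Pow(Add(Rational(-16239, 14482), -5167237), -1) = Pow(Rational(-74831942473, 14482), -1) = Rational(-14482, 74831942473)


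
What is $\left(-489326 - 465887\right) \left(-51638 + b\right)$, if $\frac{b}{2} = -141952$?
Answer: $320514080446$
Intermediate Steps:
$b = -283904$ ($b = 2 \left(-141952\right) = -283904$)
$\left(-489326 - 465887\right) \left(-51638 + b\right) = \left(-489326 - 465887\right) \left(-51638 - 283904\right) = \left(-955213\right) \left(-335542\right) = 320514080446$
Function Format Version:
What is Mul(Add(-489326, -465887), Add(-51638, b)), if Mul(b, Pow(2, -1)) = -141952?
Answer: 320514080446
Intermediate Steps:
b = -283904 (b = Mul(2, -141952) = -283904)
Mul(Add(-489326, -465887), Add(-51638, b)) = Mul(Add(-489326, -465887), Add(-51638, -283904)) = Mul(-955213, -335542) = 320514080446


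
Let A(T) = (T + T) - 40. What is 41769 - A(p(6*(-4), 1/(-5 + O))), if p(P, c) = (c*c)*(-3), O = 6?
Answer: 41815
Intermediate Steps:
p(P, c) = -3*c² (p(P, c) = c²*(-3) = -3*c²)
A(T) = -40 + 2*T (A(T) = 2*T - 40 = -40 + 2*T)
41769 - A(p(6*(-4), 1/(-5 + O))) = 41769 - (-40 + 2*(-3/(-5 + 6)²)) = 41769 - (-40 + 2*(-3*(1/1)²)) = 41769 - (-40 + 2*(-3*1²)) = 41769 - (-40 + 2*(-3*1)) = 41769 - (-40 + 2*(-3)) = 41769 - (-40 - 6) = 41769 - 1*(-46) = 41769 + 46 = 41815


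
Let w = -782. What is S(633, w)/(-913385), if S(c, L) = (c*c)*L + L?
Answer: 62667916/182677 ≈ 343.05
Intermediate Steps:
S(c, L) = L + L*c² (S(c, L) = c²*L + L = L*c² + L = L + L*c²)
S(633, w)/(-913385) = -782*(1 + 633²)/(-913385) = -782*(1 + 400689)*(-1/913385) = -782*400690*(-1/913385) = -313339580*(-1/913385) = 62667916/182677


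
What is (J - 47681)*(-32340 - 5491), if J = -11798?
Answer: 2250150049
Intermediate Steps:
(J - 47681)*(-32340 - 5491) = (-11798 - 47681)*(-32340 - 5491) = -59479*(-37831) = 2250150049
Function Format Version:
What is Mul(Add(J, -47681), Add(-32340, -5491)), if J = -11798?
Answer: 2250150049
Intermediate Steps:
Mul(Add(J, -47681), Add(-32340, -5491)) = Mul(Add(-11798, -47681), Add(-32340, -5491)) = Mul(-59479, -37831) = 2250150049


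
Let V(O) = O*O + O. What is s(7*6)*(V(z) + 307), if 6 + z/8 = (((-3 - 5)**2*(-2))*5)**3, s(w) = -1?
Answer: -4398046710333442563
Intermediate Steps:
z = -2097152048 (z = -48 + 8*(((-3 - 5)**2*(-2))*5)**3 = -48 + 8*(((-8)**2*(-2))*5)**3 = -48 + 8*((64*(-2))*5)**3 = -48 + 8*(-128*5)**3 = -48 + 8*(-640)**3 = -48 + 8*(-262144000) = -48 - 2097152000 = -2097152048)
V(O) = O + O**2 (V(O) = O**2 + O = O + O**2)
s(7*6)*(V(z) + 307) = -(-2097152048*(1 - 2097152048) + 307) = -(-2097152048*(-2097152047) + 307) = -(4398046710333442256 + 307) = -1*4398046710333442563 = -4398046710333442563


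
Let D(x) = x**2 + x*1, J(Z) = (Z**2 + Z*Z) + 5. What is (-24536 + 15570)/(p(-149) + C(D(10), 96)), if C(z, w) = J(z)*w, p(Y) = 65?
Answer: -8966/2323745 ≈ -0.0038584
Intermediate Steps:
J(Z) = 5 + 2*Z**2 (J(Z) = (Z**2 + Z**2) + 5 = 2*Z**2 + 5 = 5 + 2*Z**2)
D(x) = x + x**2 (D(x) = x**2 + x = x + x**2)
C(z, w) = w*(5 + 2*z**2) (C(z, w) = (5 + 2*z**2)*w = w*(5 + 2*z**2))
(-24536 + 15570)/(p(-149) + C(D(10), 96)) = (-24536 + 15570)/(65 + 96*(5 + 2*(10*(1 + 10))**2)) = -8966/(65 + 96*(5 + 2*(10*11)**2)) = -8966/(65 + 96*(5 + 2*110**2)) = -8966/(65 + 96*(5 + 2*12100)) = -8966/(65 + 96*(5 + 24200)) = -8966/(65 + 96*24205) = -8966/(65 + 2323680) = -8966/2323745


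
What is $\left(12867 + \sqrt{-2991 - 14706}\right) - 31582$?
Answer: $-18715 + i \sqrt{17697} \approx -18715.0 + 133.03 i$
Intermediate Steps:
$\left(12867 + \sqrt{-2991 - 14706}\right) - 31582 = \left(12867 + \sqrt{-17697}\right) - 31582 = \left(12867 + i \sqrt{17697}\right) - 31582 = -18715 + i \sqrt{17697}$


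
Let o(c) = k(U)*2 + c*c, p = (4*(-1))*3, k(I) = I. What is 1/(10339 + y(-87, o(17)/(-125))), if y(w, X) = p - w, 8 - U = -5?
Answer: 1/10414 ≈ 9.6025e-5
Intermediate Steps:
U = 13 (U = 8 - 1*(-5) = 8 + 5 = 13)
p = -12 (p = -4*3 = -12)
o(c) = 26 + c² (o(c) = 13*2 + c*c = 26 + c²)
y(w, X) = -12 - w
1/(10339 + y(-87, o(17)/(-125))) = 1/(10339 + (-12 - 1*(-87))) = 1/(10339 + (-12 + 87)) = 1/(10339 + 75) = 1/10414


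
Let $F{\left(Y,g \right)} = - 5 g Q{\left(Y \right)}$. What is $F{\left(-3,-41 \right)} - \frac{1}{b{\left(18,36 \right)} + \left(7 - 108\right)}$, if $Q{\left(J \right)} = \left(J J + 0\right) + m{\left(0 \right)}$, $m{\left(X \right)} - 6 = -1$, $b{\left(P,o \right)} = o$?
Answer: $\frac{186551}{65} \approx 2870.0$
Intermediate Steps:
$m{\left(X \right)} = 5$ ($m{\left(X \right)} = 6 - 1 = 5$)
$Q{\left(J \right)} = 5 + J^{2}$ ($Q{\left(J \right)} = \left(J J + 0\right) + 5 = \left(J^{2} + 0\right) + 5 = J^{2} + 5 = 5 + J^{2}$)
$F{\left(Y,g \right)} = - 5 g \left(5 + Y^{2}\right)$
$F{\left(-3,-41 \right)} - \frac{1}{b{\left(18,36 \right)} + \left(7 - 108\right)} = \left(-5\right) \left(-41\right) \left(5 + \left(-3\right)^{2}\right) - \frac{1}{36 + \left(7 - 108\right)} = \left(-5\right) \left(-41\right) \left(5 + 9\right) - \frac{1}{36 + \left(7 - 108\right)} = \left(-5\right) \left(-41\right) 14 - \frac{1}{36 - 101} = 2870 - \frac{1}{-65} = 2870 - - \frac{1}{65} = 2870 + \frac{1}{65} = \frac{186551}{65}$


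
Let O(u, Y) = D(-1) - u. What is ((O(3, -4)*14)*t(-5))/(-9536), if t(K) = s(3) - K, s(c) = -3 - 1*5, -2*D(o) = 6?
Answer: -63/2384 ≈ -0.026426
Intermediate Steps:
D(o) = -3 (D(o) = -1/2*6 = -3)
s(c) = -8 (s(c) = -3 - 5 = -8)
t(K) = -8 - K
O(u, Y) = -3 - u
((O(3, -4)*14)*t(-5))/(-9536) = (((-3 - 1*3)*14)*(-8 - 1*(-5)))/(-9536) = (((-3 - 3)*14)*(-8 + 5))*(-1/9536) = (-6*14*(-3))*(-1/9536) = -84*(-3)*(-1/9536) = 252*(-1/9536) = -63/2384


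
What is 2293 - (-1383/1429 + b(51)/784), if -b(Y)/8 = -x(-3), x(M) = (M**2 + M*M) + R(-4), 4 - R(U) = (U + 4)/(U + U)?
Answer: 160610201/70021 ≈ 2293.7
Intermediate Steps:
R(U) = 4 - (4 + U)/(2*U) (R(U) = 4 - (U + 4)/(U + U) = 4 - (4 + U)/(2*U))
x(M) = 4 + 2*M**2 (x(M) = (M**2 + M*M) + (7/2 - 2/(-4)) = (M**2 + M**2) + (7/2 - 2*(-1/4)) = 2*M**2 + (7/2 + 1/2) = 2*M**2 + 4 = 4 + 2*M**2)
b(Y) = 176 (b(Y) = -(-8)*(4 + 2*(-3)**2) = -(-8)*(4 + 2*9) = -(-8)*(4 + 18) = -(-8)*22 = -8*(-22) = 176)
2293 - (-1383/1429 + b(51)/784) = 2293 - (-1383/1429 + 176/784) = 2293 - (-1383*1/1429 + 176*(1/784)) = 2293 - (-1383/1429 + 11/49) = 2293 - 1*(-52048/70021) = 2293 + 52048/70021 = 160610201/70021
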